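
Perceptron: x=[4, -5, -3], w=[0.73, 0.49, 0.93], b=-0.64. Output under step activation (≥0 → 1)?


z = (4)·(0.73) + (-5)·(0.49) + (-3)·(0.93) - 0.64
  = -2.96
step(z) = 0 (z<0)

0


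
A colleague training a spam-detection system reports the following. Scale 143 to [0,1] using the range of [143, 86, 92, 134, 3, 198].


min=3, max=198
(143-3)/(198-3) = 140/195 = 0.7179

0.7179


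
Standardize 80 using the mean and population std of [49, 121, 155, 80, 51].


μ = 91.2, σ = 41.1845
z = (80 - 91.2)/41.1845 = -0.2719

-0.2719


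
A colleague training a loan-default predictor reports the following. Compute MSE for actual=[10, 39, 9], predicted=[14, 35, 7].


Squared errors: (10-14)²=16, (39-35)²=16, (9-7)²=4
Sum = 36
MSE = 36/3 = 12

12


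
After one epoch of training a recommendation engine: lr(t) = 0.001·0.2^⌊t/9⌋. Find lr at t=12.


n_drops = ⌊12/9⌋ = 1
lr = 0.001·0.2^1 = 0.001·0.2 = 0.0002

0.0002


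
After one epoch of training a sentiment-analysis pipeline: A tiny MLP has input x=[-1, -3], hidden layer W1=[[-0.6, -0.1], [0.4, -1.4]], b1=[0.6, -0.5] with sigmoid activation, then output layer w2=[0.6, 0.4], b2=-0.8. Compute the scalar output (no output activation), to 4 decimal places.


z1[0] = (-0.6)·(-1) + (-0.1)·(-3) + 0.6 = 1.5
z1[1] = (0.4)·(-1) + (-1.4)·(-3) - 0.5 = 3.3
h = sigmoid(z1) = [0.8176, 0.9644]
output = (0.6)·(0.8176) + (0.4)·(0.9644) - 0.8 = 0.0763

0.0763


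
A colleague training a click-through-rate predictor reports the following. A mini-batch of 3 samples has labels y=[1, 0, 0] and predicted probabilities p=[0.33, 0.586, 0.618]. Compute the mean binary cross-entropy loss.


L[0] = -ln(0.33) = 1.1087
L[1] = -ln(1-0.586) = -ln(0.414) = 0.8819
L[2] = -ln(1-0.618) = -ln(0.382) = 0.9623
mean = (1.1087 + 0.8819 + 0.9623)/3 = 0.9843

0.9843


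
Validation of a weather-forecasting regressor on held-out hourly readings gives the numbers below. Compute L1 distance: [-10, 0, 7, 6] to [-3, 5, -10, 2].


d = |-10+ 3| + |0-5| + |7+ 10| + |6-2|
  = 7 + 5 + 17 + 4
  = 33

33


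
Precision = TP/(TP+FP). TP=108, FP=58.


Precision = TP/(TP+FP)
= 108/(108+58)
= 108/166 = 65.06%

65.06%


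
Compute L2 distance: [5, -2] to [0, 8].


d = √((5-0)² + (-2-8)²)
  = √(25 + 100)
  = √125 = 11.1803

11.1803


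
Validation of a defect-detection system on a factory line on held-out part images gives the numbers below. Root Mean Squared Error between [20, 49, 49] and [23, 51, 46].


MSE = 22/3 = 7.3333
RMSE = √(22/3) = 2.708

2.708


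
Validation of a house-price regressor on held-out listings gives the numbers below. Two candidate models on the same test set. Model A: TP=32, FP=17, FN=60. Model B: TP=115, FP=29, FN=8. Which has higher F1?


Model A: P=32/49=0.6531, R=32/92=0.3478, F1=2PR/(P+R)=2TP/(2TP+FP+FN)=64/141=0.4539
Model B: P=115/144=0.7986, R=115/123=0.935, F1=2PR/(P+R)=2TP/(2TP+FP+FN)=230/267=0.8614
0.4539 < 0.8614 → Model B

Model B


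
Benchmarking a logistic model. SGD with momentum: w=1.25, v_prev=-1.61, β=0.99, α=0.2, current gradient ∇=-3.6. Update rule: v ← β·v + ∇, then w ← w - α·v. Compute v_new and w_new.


v_new = 0.99·-1.61 - 3.6 = -1.5939 - 3.6 = -5.1939
w_new = 1.25 - 0.2·-5.1939 = 1.25 + 1.03878 = 2.28878

v_new=-5.1939, w_new=2.28878


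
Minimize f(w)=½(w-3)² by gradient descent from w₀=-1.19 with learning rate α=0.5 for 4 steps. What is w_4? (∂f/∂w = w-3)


step 1: grad = -1.19-3 = -4.19; w = -1.19 - 0.5·(-4.19) = 0.905
step 2: grad = 0.905-3 = -2.095; w = 0.905 - 0.5·(-2.095) = 1.9525
step 3: grad = 1.9525-3 = -1.0475; w = 1.9525 - 0.5·(-1.0475) = 2.47625
step 4: grad = 2.47625-3 = -0.52375; w = 2.47625 - 0.5·(-0.52375) = 2.738125

2.738125


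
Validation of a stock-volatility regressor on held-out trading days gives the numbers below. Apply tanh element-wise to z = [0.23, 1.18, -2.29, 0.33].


tanh(0.23) = 0.226
tanh(1.18) = 0.8275
tanh(-2.29) = -0.9797
tanh(0.33) = 0.3185
result = [0.226, 0.8275, -0.9797, 0.3185]

[0.226, 0.8275, -0.9797, 0.3185]


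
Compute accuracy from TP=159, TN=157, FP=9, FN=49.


Accuracy = (TP+TN)/(TP+TN+FP+FN)
= (159+157)/(374)
= 316/374 = 84.49%

84.49%


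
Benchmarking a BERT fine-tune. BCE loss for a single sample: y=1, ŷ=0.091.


BCE = -[y·ln(p) + (1-y)·ln(1-p)]
= -1·ln(0.091) - 0
= -ln(0.091) = 2.3969

2.3969


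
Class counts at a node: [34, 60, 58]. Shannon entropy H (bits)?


Probabilities: [34/152, 60/152, 58/152] ≈ [0.2237, 0.3947, 0.3816]
H = -((34/152)·log₂(34/152) + (60/152)·log₂(60/152) + (58/152)·log₂(58/152))
  = 1.543 bits

1.543 bits


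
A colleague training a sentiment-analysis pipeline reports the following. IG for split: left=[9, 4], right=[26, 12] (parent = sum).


Parent = [35, 16], H_parent = 0.8974
H_left = 0.8905 (n=13), H_right = 0.8997 (n=38)
H_children = (13/51)·0.8905 + (38/51)·0.8997 = 0.8974
IG = 0.8974 - 0.8974 = 0.0

0.0


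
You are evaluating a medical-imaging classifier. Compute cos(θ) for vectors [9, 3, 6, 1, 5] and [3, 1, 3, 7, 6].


A·B = 9·3 + 3·1 + 6·3 + 1·7 + 5·6 = 85
‖A‖ = √152 = 12.3288, ‖B‖ = √104 = 10.198
cos = 85/(√152·√104) = 85/√15808 = 0.6761

0.6761


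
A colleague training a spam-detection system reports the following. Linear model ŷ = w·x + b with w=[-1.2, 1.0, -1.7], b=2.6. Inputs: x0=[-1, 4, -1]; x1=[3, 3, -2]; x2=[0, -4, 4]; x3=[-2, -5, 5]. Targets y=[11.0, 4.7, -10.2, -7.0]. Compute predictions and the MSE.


ŷ0 = (-1.2)·(-1) + (1.0)·(4) + (-1.7)·(-1) + 2.6 = 9.5
ŷ1 = (-1.2)·(3) + (1.0)·(3) + (-1.7)·(-2) + 2.6 = 5.4
ŷ2 = (-1.2)·(0) + (1.0)·(-4) + (-1.7)·(4) + 2.6 = -8.2
ŷ3 = (-1.2)·(-2) + (1.0)·(-5) + (-1.7)·(5) + 2.6 = -8.5
errors² = [2.25, 0.49, 4.0, 2.25]
MSE = 8.9900/4 = 2.2475

2.2475


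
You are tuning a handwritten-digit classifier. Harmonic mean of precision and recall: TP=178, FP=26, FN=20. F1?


Precision = 178/204 = 0.8725
Recall = 178/198 = 0.899
F1 = 2·P·R/(P+R) = 2·TP/(2·TP+FP+FN) = 356/(356+26+20) = 356/402 = 0.8856

0.8856


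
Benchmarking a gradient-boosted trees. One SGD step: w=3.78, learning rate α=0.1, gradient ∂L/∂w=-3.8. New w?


w_new = w - α·∇
= 3.78 - 0.1·-3.8
= 3.78 + 0.38
= 4.16

4.16


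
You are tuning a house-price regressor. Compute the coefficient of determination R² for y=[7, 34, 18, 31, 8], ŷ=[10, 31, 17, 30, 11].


ȳ = 19.6
SS_res = Σ(y-ŷ)² = 29
SS_tot = Σ(y-ȳ)² = 633.2
R² = 1 - SS_res/SS_tot = 1 - 0.0458 = 0.9542

0.9542


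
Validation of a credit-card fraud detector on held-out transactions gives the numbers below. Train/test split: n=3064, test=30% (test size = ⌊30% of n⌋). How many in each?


Test = ⌊3064·30/100⌋ = 919
Train = 3064 - 919 = 2145

Train: 2145, Test: 919


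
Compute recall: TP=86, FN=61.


Recall = TP/(TP+FN)
= 86/(86+61)
= 86/147 = 58.5%

58.5%


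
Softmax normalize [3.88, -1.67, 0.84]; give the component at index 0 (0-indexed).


Exponentials: e^3.88=48.4242, e^-1.67=0.1882, e^0.84=2.3164
Sum = 50.9288
Softmax = [0.9508, 0.0037, 0.0455]
p[0] = 48.4242/50.9288 = 0.9508

0.9508


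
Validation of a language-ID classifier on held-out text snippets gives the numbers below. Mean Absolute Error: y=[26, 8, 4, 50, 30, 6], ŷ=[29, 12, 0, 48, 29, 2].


Absolute errors: |26-29|=3, |8-12|=4, |4-0|=4, |50-48|=2, |30-29|=1, |6-2|=4
Sum = 18
MAE = 18/6 = 3

3


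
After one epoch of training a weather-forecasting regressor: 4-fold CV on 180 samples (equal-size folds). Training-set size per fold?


Fold size = 180/4 = 45
Training per fold = 180 - 45 = 135

135


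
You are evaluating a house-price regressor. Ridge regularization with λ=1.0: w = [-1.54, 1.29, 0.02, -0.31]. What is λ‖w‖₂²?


‖w‖₂² = (-1.54)² + (1.29)² + (0.02)² + (-0.31)²
     = 2.3716 + 1.6641 + 0.0004 + 0.0961
     = 4.1322
λ·‖w‖₂² = 1.0·4.1322 = 4.1322

4.1322


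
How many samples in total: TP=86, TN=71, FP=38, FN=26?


Total = TP + TN + FP + FN
= 86 + 71 + 38 + 26
= 221
(Predicted positive: 124, predicted negative: 97)

221


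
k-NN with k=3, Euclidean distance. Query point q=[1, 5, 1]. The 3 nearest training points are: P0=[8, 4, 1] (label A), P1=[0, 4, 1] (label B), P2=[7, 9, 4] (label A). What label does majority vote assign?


d(q,P0) = 7.0711  (label A)
d(q,P1) = 1.4142  (label B)
d(q,P2) = 7.8102  (label A)
Votes: A=2, B=1
Majority → A

A


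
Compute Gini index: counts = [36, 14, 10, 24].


Probabilities: [36/84, 14/84, 10/84, 24/84] ≈ [0.4286, 0.1667, 0.119, 0.2857]
Σpᵢ² = (1296 + 196 + 100 + 576)/84² = 2168/7056
Gini = 1 - Σpᵢ² = 1 - 2168/7056 = 0.6927

0.6927


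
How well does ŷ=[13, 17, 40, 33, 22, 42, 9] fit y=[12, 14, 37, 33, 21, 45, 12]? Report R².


ȳ = 24.8571
SS_res = Σ(y-ŷ)² = 38
SS_tot = Σ(y-ȳ)² = 1082.86
R² = 1 - SS_res/SS_tot = 1 - 0.0351 = 0.9649

0.9649


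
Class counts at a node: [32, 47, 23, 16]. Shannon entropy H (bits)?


Probabilities: [32/118, 47/118, 23/118, 16/118] ≈ [0.2712, 0.3983, 0.1949, 0.1356]
H = -((32/118)·log₂(32/118) + (47/118)·log₂(47/118) + (23/118)·log₂(23/118) + (16/118)·log₂(16/118))
  = 1.8902 bits

1.8902 bits


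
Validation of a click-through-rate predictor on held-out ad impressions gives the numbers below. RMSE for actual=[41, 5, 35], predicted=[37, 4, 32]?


MSE = 26/3 = 8.6667
RMSE = √(26/3) = 2.9439

2.9439


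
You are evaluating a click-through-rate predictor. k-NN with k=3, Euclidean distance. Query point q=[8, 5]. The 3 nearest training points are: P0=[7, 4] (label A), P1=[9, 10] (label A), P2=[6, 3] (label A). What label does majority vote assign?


d(q,P0) = 1.4142  (label A)
d(q,P1) = 5.099  (label A)
d(q,P2) = 2.8284  (label A)
Votes: A=3, B=0
Majority → A

A


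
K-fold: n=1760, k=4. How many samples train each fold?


Fold size = 1760/4 = 440
Training per fold = 1760 - 440 = 1320

1320


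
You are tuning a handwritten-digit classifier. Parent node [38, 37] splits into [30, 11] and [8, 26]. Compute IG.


Parent = [38, 37], H_parent = 0.9999
H_left = 0.839 (n=41), H_right = 0.7871 (n=34)
H_children = (41/75)·0.839 + (34/75)·0.7871 = 0.8155
IG = 0.9999 - 0.8155 = 0.1844

0.1844


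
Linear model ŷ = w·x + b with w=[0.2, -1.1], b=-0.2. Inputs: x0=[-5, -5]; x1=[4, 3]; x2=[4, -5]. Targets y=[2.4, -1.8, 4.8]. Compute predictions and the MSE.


ŷ0 = (0.2)·(-5) + (-1.1)·(-5) - 0.2 = 4.3
ŷ1 = (0.2)·(4) + (-1.1)·(3) - 0.2 = -2.7
ŷ2 = (0.2)·(4) + (-1.1)·(-5) - 0.2 = 6.1
errors² = [3.61, 0.81, 1.69]
MSE = 6.1100/3 = 2.0367

2.0367


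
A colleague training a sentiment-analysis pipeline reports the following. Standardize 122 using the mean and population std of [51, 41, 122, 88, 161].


μ = 92.6, σ = 44.6256
z = (122 - 92.6)/44.6256 = 0.6588

0.6588


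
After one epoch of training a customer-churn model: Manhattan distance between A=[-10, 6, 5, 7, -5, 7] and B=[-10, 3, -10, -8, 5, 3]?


d = |-10+ 10| + |6-3| + |5+ 10| + |7+ 8| + |-5-5| + |7-3|
  = 0 + 3 + 15 + 15 + 10 + 4
  = 47

47


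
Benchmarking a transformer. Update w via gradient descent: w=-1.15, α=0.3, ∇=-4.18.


w_new = w - α·∇
= -1.15 - 0.3·-4.18
= -1.15 + 1.254
= 0.104

0.104


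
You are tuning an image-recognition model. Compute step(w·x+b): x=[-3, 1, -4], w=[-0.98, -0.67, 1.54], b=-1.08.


z = (-3)·(-0.98) + (1)·(-0.67) + (-4)·(1.54) - 1.08
  = -4.97
step(z) = 0 (z<0)

0


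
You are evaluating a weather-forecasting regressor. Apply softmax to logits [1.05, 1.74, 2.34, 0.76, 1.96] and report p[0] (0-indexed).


Exponentials: e^1.05=2.8577, e^1.74=5.6973, e^2.34=10.3812, e^0.76=2.1383, e^1.96=7.0993
Sum = 28.1738
Softmax = [0.1014, 0.2022, 0.3685, 0.0759, 0.252]
p[0] = 2.8577/28.1738 = 0.1014

0.1014


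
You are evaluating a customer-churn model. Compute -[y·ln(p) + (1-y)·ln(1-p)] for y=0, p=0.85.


BCE = -[y·ln(p) + (1-y)·ln(1-p)]
= -0 - 1·ln(1-0.85)
= -ln(0.15) = 1.8971

1.8971


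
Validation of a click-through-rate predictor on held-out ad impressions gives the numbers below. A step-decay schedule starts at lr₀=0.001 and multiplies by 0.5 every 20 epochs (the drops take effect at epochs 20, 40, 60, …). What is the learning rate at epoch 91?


n_drops = ⌊91/20⌋ = 4
lr = 0.001·0.5^4 = 0.001·0.0625 = 0.0000625

0.0000625


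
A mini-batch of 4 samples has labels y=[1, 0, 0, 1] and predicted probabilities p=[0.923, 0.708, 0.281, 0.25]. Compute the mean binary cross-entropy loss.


L[0] = -ln(0.923) = 0.0801
L[1] = -ln(1-0.708) = -ln(0.292) = 1.231
L[2] = -ln(1-0.281) = -ln(0.719) = 0.3299
L[3] = -ln(0.25) = 1.3863
mean = (0.0801 + 1.231 + 0.3299 + 1.3863)/4 = 0.7568

0.7568


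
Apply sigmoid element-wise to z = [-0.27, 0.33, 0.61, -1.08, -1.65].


σ(-0.27) = 1/(1+e^0.27) = 0.4329
σ(0.33) = 1/(1+e^-0.33) = 0.5818
σ(0.61) = 1/(1+e^-0.61) = 0.6479
σ(-1.08) = 1/(1+e^1.08) = 0.2535
σ(-1.65) = 1/(1+e^1.65) = 0.1611
result = [0.4329, 0.5818, 0.6479, 0.2535, 0.1611]

[0.4329, 0.5818, 0.6479, 0.2535, 0.1611]


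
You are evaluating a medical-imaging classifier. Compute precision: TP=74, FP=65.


Precision = TP/(TP+FP)
= 74/(74+65)
= 74/139 = 53.24%

53.24%


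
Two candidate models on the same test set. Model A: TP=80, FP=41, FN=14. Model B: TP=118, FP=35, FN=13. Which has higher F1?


Model A: P=80/121=0.6612, R=80/94=0.8511, F1=2PR/(P+R)=2TP/(2TP+FP+FN)=160/215=0.7442
Model B: P=118/153=0.7712, R=118/131=0.9008, F1=2PR/(P+R)=2TP/(2TP+FP+FN)=236/284=0.831
0.7442 < 0.831 → Model B

Model B


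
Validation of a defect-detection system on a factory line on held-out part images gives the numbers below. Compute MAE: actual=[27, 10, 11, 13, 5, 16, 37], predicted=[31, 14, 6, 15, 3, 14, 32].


Absolute errors: |27-31|=4, |10-14|=4, |11-6|=5, |13-15|=2, |5-3|=2, |16-14|=2, |37-32|=5
Sum = 24
MAE = 24/7 = 24/7

24/7


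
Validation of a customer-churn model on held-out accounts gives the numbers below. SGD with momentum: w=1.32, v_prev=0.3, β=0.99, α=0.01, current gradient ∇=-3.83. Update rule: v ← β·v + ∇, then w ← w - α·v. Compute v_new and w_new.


v_new = 0.99·0.3 - 3.83 = 0.297 - 3.83 = -3.533
w_new = 1.32 - 0.01·-3.533 = 1.32 + 0.03533 = 1.35533

v_new=-3.533, w_new=1.35533


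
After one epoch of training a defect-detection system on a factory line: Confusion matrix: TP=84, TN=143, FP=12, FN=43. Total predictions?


Total = TP + TN + FP + FN
= 84 + 143 + 12 + 43
= 282
(Predicted positive: 96, predicted negative: 186)

282


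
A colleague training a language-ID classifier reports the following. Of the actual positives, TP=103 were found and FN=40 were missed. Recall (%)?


Recall = TP/(TP+FN)
= 103/(103+40)
= 103/143 = 72.03%

72.03%


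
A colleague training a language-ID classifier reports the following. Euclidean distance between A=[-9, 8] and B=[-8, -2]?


d = √((-9+ 8)² + (8+ 2)²)
  = √(1 + 100)
  = √101 = 10.0499

10.0499


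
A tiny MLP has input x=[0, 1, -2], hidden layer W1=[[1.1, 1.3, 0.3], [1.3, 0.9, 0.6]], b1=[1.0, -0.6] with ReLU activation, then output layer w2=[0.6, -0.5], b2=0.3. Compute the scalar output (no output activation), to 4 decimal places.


z1[0] = (1.1)·(0) + (1.3)·(1) + (0.3)·(-2) + 1.0 = 1.7
z1[1] = (1.3)·(0) + (0.9)·(1) + (0.6)·(-2) - 0.6 = -0.9
h = ReLU(z1) = [1.7, 0.0]
output = (0.6)·(1.7) + (-0.5)·(0.0) + 0.3 = 1.32

1.32


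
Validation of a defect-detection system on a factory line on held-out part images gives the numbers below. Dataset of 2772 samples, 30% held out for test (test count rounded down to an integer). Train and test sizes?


Test = ⌊2772·30/100⌋ = 831
Train = 2772 - 831 = 1941

Train: 1941, Test: 831


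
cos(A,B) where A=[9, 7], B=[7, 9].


A·B = 9·7 + 7·9 = 126
‖A‖ = √130 = 11.4018, ‖B‖ = √130 = 11.4018
cos = 126/(√130·√130) = 126/√16900 = 0.9692

0.9692


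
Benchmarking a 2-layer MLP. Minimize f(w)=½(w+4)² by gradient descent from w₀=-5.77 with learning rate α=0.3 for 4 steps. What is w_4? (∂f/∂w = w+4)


step 1: grad = -5.77+4 = -1.77; w = -5.77 - 0.3·(-1.77) = -5.239
step 2: grad = -5.239+4 = -1.239; w = -5.239 - 0.3·(-1.239) = -4.8673
step 3: grad = -4.8673+4 = -0.8673; w = -4.8673 - 0.3·(-0.8673) = -4.60711
step 4: grad = -4.60711+4 = -0.60711; w = -4.60711 - 0.3·(-0.60711) = -4.424977

-4.424977


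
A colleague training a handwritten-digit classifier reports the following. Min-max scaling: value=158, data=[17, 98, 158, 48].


min=17, max=158
(158-17)/(158-17) = 141/141 = 1.0

1.0


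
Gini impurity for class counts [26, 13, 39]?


Probabilities: [26/78, 13/78, 39/78] ≈ [0.3333, 0.1667, 0.5]
Σpᵢ² = (676 + 169 + 1521)/78² = 2366/6084
Gini = 1 - Σpᵢ² = 1 - 2366/6084 = 0.6111

0.6111


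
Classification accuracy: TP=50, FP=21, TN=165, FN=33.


Accuracy = (TP+TN)/(TP+TN+FP+FN)
= (50+165)/(269)
= 215/269 = 79.93%

79.93%


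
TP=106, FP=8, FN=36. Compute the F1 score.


Precision = 106/114 = 0.9298
Recall = 106/142 = 0.7465
F1 = 2·P·R/(P+R) = 2·TP/(2·TP+FP+FN) = 212/(212+8+36) = 212/256 = 0.8281

0.8281


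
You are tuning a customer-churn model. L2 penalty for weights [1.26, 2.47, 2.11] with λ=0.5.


‖w‖₂² = (1.26)² + (2.47)² + (2.11)²
     = 1.5876 + 6.1009 + 4.4521
     = 12.1406
λ·‖w‖₂² = 0.5·12.1406 = 6.0703

6.0703


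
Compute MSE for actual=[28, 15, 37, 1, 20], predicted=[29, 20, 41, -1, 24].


Squared errors: (28-29)²=1, (15-20)²=25, (37-41)²=16, (1+ 1)²=4, (20-24)²=16
Sum = 62
MSE = 62/5 = 62/5

62/5


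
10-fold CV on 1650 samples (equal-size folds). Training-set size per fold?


Fold size = 1650/10 = 165
Training per fold = 1650 - 165 = 1485

1485


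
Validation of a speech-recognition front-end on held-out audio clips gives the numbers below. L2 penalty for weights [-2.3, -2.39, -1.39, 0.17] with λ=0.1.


‖w‖₂² = (-2.3)² + (-2.39)² + (-1.39)² + (0.17)²
     = 5.29 + 5.7121 + 1.9321 + 0.0289
     = 12.9631
λ·‖w‖₂² = 0.1·12.9631 = 1.29631

1.29631


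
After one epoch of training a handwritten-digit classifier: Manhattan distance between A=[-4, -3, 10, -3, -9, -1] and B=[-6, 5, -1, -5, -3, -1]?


d = |-4+ 6| + |-3-5| + |10+ 1| + |-3+ 5| + |-9+ 3| + |-1+ 1|
  = 2 + 8 + 11 + 2 + 6 + 0
  = 29

29


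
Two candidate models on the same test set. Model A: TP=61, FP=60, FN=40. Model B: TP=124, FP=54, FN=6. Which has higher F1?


Model A: P=61/121=0.5041, R=61/101=0.604, F1=2PR/(P+R)=2TP/(2TP+FP+FN)=122/222=0.5495
Model B: P=124/178=0.6966, R=124/130=0.9538, F1=2PR/(P+R)=2TP/(2TP+FP+FN)=248/308=0.8052
0.5495 < 0.8052 → Model B

Model B


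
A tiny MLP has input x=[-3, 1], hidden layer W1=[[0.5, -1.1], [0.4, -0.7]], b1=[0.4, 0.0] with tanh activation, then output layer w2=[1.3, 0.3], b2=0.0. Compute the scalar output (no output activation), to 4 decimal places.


z1[0] = (0.5)·(-3) + (-1.1)·(1) + 0.4 = -2.2
z1[1] = (0.4)·(-3) + (-0.7)·(1) + 0.0 = -1.9
h = tanh(z1) = [-0.9757, -0.9562]
output = (1.3)·(-0.9757) + (0.3)·(-0.9562) + 0.0 = -1.5553

-1.5553


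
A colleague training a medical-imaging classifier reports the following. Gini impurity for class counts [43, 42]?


Probabilities: [43/85, 42/85] ≈ [0.5059, 0.4941]
Σpᵢ² = (1849 + 1764)/85² = 3613/7225
Gini = 1 - Σpᵢ² = 1 - 3613/7225 = 0.4999

0.4999


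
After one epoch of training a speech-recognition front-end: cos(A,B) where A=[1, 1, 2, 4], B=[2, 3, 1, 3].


A·B = 1·2 + 1·3 + 2·1 + 4·3 = 19
‖A‖ = √22 = 4.6904, ‖B‖ = √23 = 4.7958
cos = 19/(√22·√23) = 19/√506 = 0.8447

0.8447


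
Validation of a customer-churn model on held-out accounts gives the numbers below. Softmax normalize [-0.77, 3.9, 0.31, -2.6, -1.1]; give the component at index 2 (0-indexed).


Exponentials: e^-0.77=0.463, e^3.9=49.4024, e^0.31=1.3634, e^-2.6=0.0743, e^-1.1=0.3329
Sum = 51.636
Softmax = [0.009, 0.9567, 0.0264, 0.0014, 0.0064]
p[2] = 1.3634/51.636 = 0.0264

0.0264


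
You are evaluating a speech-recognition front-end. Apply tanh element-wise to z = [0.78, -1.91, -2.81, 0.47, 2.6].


tanh(0.78) = 0.6527
tanh(-1.91) = -0.9571
tanh(-2.81) = -0.9928
tanh(0.47) = 0.4382
tanh(2.6) = 0.989
result = [0.6527, -0.9571, -0.9928, 0.4382, 0.989]

[0.6527, -0.9571, -0.9928, 0.4382, 0.989]


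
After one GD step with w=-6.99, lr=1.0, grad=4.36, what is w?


w_new = w - α·∇
= -6.99 - 1.0·4.36
= -6.99 - 4.36
= -11.35

-11.35


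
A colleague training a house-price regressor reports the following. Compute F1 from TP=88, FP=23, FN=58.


Precision = 88/111 = 0.7928
Recall = 88/146 = 0.6027
F1 = 2·P·R/(P+R) = 2·TP/(2·TP+FP+FN) = 176/(176+23+58) = 176/257 = 0.6848

0.6848


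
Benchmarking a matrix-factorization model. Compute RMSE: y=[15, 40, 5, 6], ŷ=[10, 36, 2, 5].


MSE = 51/4 = 12.75
RMSE = √(51/4) = 3.5707

3.5707


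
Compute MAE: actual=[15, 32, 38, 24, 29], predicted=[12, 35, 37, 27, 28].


Absolute errors: |15-12|=3, |32-35|=3, |38-37|=1, |24-27|=3, |29-28|=1
Sum = 11
MAE = 11/5 = 11/5

11/5


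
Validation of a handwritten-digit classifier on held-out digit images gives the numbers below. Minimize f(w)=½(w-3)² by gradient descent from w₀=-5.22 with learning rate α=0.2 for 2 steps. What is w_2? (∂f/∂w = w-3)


step 1: grad = -5.22-3 = -8.22; w = -5.22 - 0.2·(-8.22) = -3.576
step 2: grad = -3.576-3 = -6.576; w = -3.576 - 0.2·(-6.576) = -2.2608

-2.2608


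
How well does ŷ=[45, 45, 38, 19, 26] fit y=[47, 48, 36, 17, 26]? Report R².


ȳ = 34.8
SS_res = Σ(y-ŷ)² = 21
SS_tot = Σ(y-ȳ)² = 718.8
R² = 1 - SS_res/SS_tot = 1 - 0.0292 = 0.9708

0.9708


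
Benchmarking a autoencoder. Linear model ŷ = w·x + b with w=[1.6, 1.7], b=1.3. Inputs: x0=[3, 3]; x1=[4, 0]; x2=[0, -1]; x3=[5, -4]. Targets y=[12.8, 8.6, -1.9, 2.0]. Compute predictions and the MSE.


ŷ0 = (1.6)·(3) + (1.7)·(3) + 1.3 = 11.2
ŷ1 = (1.6)·(4) + (1.7)·(0) + 1.3 = 7.7
ŷ2 = (1.6)·(0) + (1.7)·(-1) + 1.3 = -0.4
ŷ3 = (1.6)·(5) + (1.7)·(-4) + 1.3 = 2.5
errors² = [2.56, 0.81, 2.25, 0.25]
MSE = 5.8700/4 = 1.4675

1.4675


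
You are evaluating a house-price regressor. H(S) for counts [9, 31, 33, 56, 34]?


Probabilities: [9/163, 31/163, 33/163, 56/163, 34/163] ≈ [0.0552, 0.1902, 0.2025, 0.3436, 0.2086]
H = -((9/163)·log₂(9/163) + (31/163)·log₂(31/163) + (33/163)·log₂(33/163) + (56/163)·log₂(56/163) + (34/163)·log₂(34/163))
  = 2.1539 bits

2.1539 bits


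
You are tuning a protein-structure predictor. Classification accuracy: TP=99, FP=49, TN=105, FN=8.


Accuracy = (TP+TN)/(TP+TN+FP+FN)
= (99+105)/(261)
= 204/261 = 78.16%

78.16%


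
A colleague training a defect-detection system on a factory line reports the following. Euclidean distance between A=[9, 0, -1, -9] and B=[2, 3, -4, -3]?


d = √((9-2)² + (0-3)² + (-1+ 4)² + (-9+ 3)²)
  = √(49 + 9 + 9 + 36)
  = √103 = 10.1489

10.1489


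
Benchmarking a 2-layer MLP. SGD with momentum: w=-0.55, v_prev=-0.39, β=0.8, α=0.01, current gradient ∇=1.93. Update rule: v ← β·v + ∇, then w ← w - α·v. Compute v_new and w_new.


v_new = 0.8·-0.39 + 1.93 = -0.312 + 1.93 = 1.618
w_new = -0.55 - 0.01·1.618 = -0.55 - 0.01618 = -0.56618

v_new=1.618, w_new=-0.56618


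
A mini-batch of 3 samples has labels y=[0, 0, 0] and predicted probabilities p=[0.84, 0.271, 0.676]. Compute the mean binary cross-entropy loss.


L[0] = -ln(1-0.84) = -ln(0.16) = 1.8326
L[1] = -ln(1-0.271) = -ln(0.729) = 0.3161
L[2] = -ln(1-0.676) = -ln(0.324) = 1.127
mean = (1.8326 + 0.3161 + 1.127)/3 = 1.0919

1.0919


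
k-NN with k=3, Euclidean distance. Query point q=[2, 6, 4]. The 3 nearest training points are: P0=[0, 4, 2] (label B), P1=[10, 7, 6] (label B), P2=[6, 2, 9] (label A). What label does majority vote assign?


d(q,P0) = 3.4641  (label B)
d(q,P1) = 8.3066  (label B)
d(q,P2) = 7.5498  (label A)
Votes: A=1, B=2
Majority → B

B


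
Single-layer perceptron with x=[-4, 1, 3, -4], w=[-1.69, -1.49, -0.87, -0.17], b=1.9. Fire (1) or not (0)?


z = (-4)·(-1.69) + (1)·(-1.49) + (3)·(-0.87) + (-4)·(-0.17) + 1.9
  = 5.24
step(z) = 1 (z≥0)

1


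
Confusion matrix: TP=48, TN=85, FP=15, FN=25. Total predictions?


Total = TP + TN + FP + FN
= 48 + 85 + 15 + 25
= 173
(Predicted positive: 63, predicted negative: 110)

173


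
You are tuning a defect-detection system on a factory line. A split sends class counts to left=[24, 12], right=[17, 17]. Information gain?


Parent = [41, 29], H_parent = 0.9787
H_left = 0.9183 (n=36), H_right = 1 (n=34)
H_children = (36/70)·0.9183 + (34/70)·1 = 0.958
IG = 0.9787 - 0.958 = 0.0207

0.0207


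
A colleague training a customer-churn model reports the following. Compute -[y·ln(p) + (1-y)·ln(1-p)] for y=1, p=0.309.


BCE = -[y·ln(p) + (1-y)·ln(1-p)]
= -1·ln(0.309) - 0
= -ln(0.309) = 1.1744

1.1744


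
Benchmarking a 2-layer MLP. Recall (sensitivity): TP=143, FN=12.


Recall = TP/(TP+FN)
= 143/(143+12)
= 143/155 = 92.26%

92.26%


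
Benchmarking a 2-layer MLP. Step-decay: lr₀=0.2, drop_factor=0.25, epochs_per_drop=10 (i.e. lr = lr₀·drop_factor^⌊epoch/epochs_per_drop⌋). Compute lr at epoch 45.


n_drops = ⌊45/10⌋ = 4
lr = 0.2·0.25^4 = 0.2·0.00390625 = 0.00078125

0.00078125


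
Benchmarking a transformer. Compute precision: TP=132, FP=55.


Precision = TP/(TP+FP)
= 132/(132+55)
= 132/187 = 70.59%

70.59%


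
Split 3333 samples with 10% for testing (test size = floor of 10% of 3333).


Test = ⌊3333·10/100⌋ = 333
Train = 3333 - 333 = 3000

Train: 3000, Test: 333


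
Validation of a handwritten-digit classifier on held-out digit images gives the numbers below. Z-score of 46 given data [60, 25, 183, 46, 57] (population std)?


μ = 74.2, σ = 55.7688
z = (46 - 74.2)/55.7688 = -0.5057

-0.5057


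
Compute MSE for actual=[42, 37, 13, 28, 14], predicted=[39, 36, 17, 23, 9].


Squared errors: (42-39)²=9, (37-36)²=1, (13-17)²=16, (28-23)²=25, (14-9)²=25
Sum = 76
MSE = 76/5 = 76/5

76/5


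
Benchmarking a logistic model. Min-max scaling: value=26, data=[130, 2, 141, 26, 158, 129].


min=2, max=158
(26-2)/(158-2) = 24/156 = 0.1538

0.1538


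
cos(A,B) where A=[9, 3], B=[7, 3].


A·B = 9·7 + 3·3 = 72
‖A‖ = √90 = 9.4868, ‖B‖ = √58 = 7.6158
cos = 72/(√90·√58) = 72/√5220 = 0.9965

0.9965


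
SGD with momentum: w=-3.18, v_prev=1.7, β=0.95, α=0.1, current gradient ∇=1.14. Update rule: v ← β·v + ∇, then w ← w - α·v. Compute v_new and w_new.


v_new = 0.95·1.7 + 1.14 = 1.615 + 1.14 = 2.755
w_new = -3.18 - 0.1·2.755 = -3.18 - 0.2755 = -3.4555

v_new=2.755, w_new=-3.4555


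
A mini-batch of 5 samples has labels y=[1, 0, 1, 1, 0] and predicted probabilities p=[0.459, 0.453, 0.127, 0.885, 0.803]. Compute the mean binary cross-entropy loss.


L[0] = -ln(0.459) = 0.7787
L[1] = -ln(1-0.453) = -ln(0.547) = 0.6033
L[2] = -ln(0.127) = 2.0636
L[3] = -ln(0.885) = 0.1222
L[4] = -ln(1-0.803) = -ln(0.197) = 1.6246
mean = (0.7787 + 0.6033 + 2.0636 + 0.1222 + 1.6246)/5 = 1.0385

1.0385


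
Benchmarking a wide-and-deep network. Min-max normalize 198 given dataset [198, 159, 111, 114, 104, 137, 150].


min=104, max=198
(198-104)/(198-104) = 94/94 = 1.0

1.0


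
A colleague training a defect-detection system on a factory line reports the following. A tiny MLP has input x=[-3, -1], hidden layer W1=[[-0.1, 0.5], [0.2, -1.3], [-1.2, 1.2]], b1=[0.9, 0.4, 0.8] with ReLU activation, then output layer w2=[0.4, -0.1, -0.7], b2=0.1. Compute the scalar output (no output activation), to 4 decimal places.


z1[0] = (-0.1)·(-3) + (0.5)·(-1) + 0.9 = 0.7
z1[1] = (0.2)·(-3) + (-1.3)·(-1) + 0.4 = 1.1
z1[2] = (-1.2)·(-3) + (1.2)·(-1) + 0.8 = 3.2
h = ReLU(z1) = [0.7, 1.1, 3.2]
output = (0.4)·(0.7) + (-0.1)·(1.1) + (-0.7)·(3.2) + 0.1 = -1.97

-1.97


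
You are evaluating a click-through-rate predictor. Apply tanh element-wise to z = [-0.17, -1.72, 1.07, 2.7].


tanh(-0.17) = -0.1684
tanh(-1.72) = -0.9379
tanh(1.07) = 0.7895
tanh(2.7) = 0.991
result = [-0.1684, -0.9379, 0.7895, 0.991]

[-0.1684, -0.9379, 0.7895, 0.991]


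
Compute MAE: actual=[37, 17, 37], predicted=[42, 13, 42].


Absolute errors: |37-42|=5, |17-13|=4, |37-42|=5
Sum = 14
MAE = 14/3 = 14/3

14/3


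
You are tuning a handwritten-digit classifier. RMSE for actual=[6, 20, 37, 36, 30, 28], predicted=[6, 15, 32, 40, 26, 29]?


MSE = 83/6 = 13.8333
RMSE = √(83/6) = 3.7193

3.7193


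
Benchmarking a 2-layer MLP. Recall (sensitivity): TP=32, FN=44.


Recall = TP/(TP+FN)
= 32/(32+44)
= 32/76 = 42.11%

42.11%


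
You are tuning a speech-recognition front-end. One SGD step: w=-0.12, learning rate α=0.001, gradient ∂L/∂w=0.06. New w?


w_new = w - α·∇
= -0.12 - 0.001·0.06
= -0.12 - 0.00006
= -0.12006

-0.12006


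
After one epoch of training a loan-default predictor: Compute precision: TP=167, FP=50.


Precision = TP/(TP+FP)
= 167/(167+50)
= 167/217 = 76.96%

76.96%


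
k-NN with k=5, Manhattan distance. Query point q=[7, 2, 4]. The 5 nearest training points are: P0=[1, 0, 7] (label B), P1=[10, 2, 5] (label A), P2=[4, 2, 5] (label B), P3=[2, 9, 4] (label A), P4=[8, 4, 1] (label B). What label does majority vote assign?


d(q,P0) = 11  (label B)
d(q,P1) = 4  (label A)
d(q,P2) = 4  (label B)
d(q,P3) = 12  (label A)
d(q,P4) = 6  (label B)
Votes: A=2, B=3
Majority → B

B


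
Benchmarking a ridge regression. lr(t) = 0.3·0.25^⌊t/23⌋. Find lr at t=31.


n_drops = ⌊31/23⌋ = 1
lr = 0.3·0.25^1 = 0.3·0.25 = 0.075

0.075


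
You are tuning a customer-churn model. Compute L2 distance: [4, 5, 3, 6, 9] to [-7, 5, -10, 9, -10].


d = √((4+ 7)² + (5-5)² + (3+ 10)² + (6-9)² + (9+ 10)²)
  = √(121 + 0 + 169 + 9 + 361)
  = √660 = 25.6905

25.6905


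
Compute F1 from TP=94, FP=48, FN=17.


Precision = 94/142 = 0.662
Recall = 94/111 = 0.8468
F1 = 2·P·R/(P+R) = 2·TP/(2·TP+FP+FN) = 188/(188+48+17) = 188/253 = 0.7431

0.7431


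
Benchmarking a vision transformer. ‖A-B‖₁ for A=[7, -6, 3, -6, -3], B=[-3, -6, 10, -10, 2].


d = |7+ 3| + |-6+ 6| + |3-10| + |-6+ 10| + |-3-2|
  = 10 + 0 + 7 + 4 + 5
  = 26

26


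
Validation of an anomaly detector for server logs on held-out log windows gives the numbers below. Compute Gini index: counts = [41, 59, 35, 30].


Probabilities: [41/165, 59/165, 35/165, 30/165] ≈ [0.2485, 0.3576, 0.2121, 0.1818]
Σpᵢ² = (1681 + 3481 + 1225 + 900)/165² = 7287/27225
Gini = 1 - Σpᵢ² = 1 - 7287/27225 = 0.7323

0.7323


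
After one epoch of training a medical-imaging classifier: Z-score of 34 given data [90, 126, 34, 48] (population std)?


μ = 74.5, σ = 36.1766
z = (34 - 74.5)/36.1766 = -1.1195

-1.1195


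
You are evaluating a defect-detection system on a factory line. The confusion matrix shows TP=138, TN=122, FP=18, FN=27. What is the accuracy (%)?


Accuracy = (TP+TN)/(TP+TN+FP+FN)
= (138+122)/(305)
= 260/305 = 85.25%

85.25%


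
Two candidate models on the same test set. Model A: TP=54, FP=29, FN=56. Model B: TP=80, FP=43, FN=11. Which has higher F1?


Model A: P=54/83=0.6506, R=54/110=0.4909, F1=2PR/(P+R)=2TP/(2TP+FP+FN)=108/193=0.5596
Model B: P=80/123=0.6504, R=80/91=0.8791, F1=2PR/(P+R)=2TP/(2TP+FP+FN)=160/214=0.7477
0.5596 < 0.7477 → Model B

Model B


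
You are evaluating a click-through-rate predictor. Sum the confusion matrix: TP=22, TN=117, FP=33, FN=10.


Total = TP + TN + FP + FN
= 22 + 117 + 33 + 10
= 182
(Predicted positive: 55, predicted negative: 127)

182


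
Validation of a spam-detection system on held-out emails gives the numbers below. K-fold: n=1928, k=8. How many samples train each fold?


Fold size = 1928/8 = 241
Training per fold = 1928 - 241 = 1687

1687


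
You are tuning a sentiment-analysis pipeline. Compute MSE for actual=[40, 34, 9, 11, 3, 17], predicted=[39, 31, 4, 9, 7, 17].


Squared errors: (40-39)²=1, (34-31)²=9, (9-4)²=25, (11-9)²=4, (3-7)²=16, (17-17)²=0
Sum = 55
MSE = 55/6 = 55/6

55/6


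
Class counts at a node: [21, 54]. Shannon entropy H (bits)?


Probabilities: [21/75, 54/75] ≈ [0.28, 0.72]
H = -((21/75)·log₂(21/75) + (54/75)·log₂(54/75))
  = 0.8555 bits

0.8555 bits


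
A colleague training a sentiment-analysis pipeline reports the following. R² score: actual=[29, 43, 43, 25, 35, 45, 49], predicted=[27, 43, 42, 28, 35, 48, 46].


ȳ = 38.4286
SS_res = Σ(y-ŷ)² = 32
SS_tot = Σ(y-ȳ)² = 477.71
R² = 1 - SS_res/SS_tot = 1 - 0.067 = 0.933

0.933


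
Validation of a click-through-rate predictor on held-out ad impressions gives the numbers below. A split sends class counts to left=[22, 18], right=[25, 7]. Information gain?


Parent = [47, 25], H_parent = 0.9316
H_left = 0.9928 (n=40), H_right = 0.7579 (n=32)
H_children = (40/72)·0.9928 + (32/72)·0.7579 = 0.8884
IG = 0.9316 - 0.8884 = 0.0432

0.0432


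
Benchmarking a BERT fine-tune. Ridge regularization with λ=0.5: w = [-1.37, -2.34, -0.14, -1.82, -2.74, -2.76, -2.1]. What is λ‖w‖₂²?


‖w‖₂² = (-1.37)² + (-2.34)² + (-0.14)² + (-1.82)² + (-2.74)² + (-2.76)² + (-2.1)²
     = 1.8769 + 5.4756 + 0.0196 + 3.3124 + 7.5076 + 7.6176 + 4.41
     = 30.2197
λ·‖w‖₂² = 0.5·30.2197 = 15.10985

15.10985


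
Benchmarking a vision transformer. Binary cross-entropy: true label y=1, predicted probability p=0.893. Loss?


BCE = -[y·ln(p) + (1-y)·ln(1-p)]
= -1·ln(0.893) - 0
= -ln(0.893) = 0.1132

0.1132


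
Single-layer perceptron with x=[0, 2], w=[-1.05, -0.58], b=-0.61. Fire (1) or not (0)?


z = (0)·(-1.05) + (2)·(-0.58) - 0.61
  = -1.77
step(z) = 0 (z<0)

0


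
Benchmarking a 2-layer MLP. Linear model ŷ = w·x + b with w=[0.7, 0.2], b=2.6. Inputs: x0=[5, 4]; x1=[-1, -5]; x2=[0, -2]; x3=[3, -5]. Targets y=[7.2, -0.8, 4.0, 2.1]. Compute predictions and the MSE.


ŷ0 = (0.7)·(5) + (0.2)·(4) + 2.6 = 6.9
ŷ1 = (0.7)·(-1) + (0.2)·(-5) + 2.6 = 0.9
ŷ2 = (0.7)·(0) + (0.2)·(-2) + 2.6 = 2.2
ŷ3 = (0.7)·(3) + (0.2)·(-5) + 2.6 = 3.7
errors² = [0.09, 2.89, 3.24, 2.56]
MSE = 8.7800/4 = 2.195

2.195


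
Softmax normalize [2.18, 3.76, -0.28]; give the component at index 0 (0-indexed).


Exponentials: e^2.18=8.8463, e^3.76=42.9484, e^-0.28=0.7558
Sum = 52.5505
Softmax = [0.1683, 0.8173, 0.0144]
p[0] = 8.8463/52.5505 = 0.1683

0.1683


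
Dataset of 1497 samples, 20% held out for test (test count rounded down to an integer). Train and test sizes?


Test = ⌊1497·20/100⌋ = 299
Train = 1497 - 299 = 1198

Train: 1198, Test: 299


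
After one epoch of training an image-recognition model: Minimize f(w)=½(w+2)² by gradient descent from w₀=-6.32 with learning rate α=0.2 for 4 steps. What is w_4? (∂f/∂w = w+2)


step 1: grad = -6.32+2 = -4.32; w = -6.32 - 0.2·(-4.32) = -5.456
step 2: grad = -5.456+2 = -3.456; w = -5.456 - 0.2·(-3.456) = -4.7648
step 3: grad = -4.7648+2 = -2.7648; w = -4.7648 - 0.2·(-2.7648) = -4.21184
step 4: grad = -4.21184+2 = -2.21184; w = -4.21184 - 0.2·(-2.21184) = -3.769472

-3.769472


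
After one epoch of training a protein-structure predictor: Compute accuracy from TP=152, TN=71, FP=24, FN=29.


Accuracy = (TP+TN)/(TP+TN+FP+FN)
= (152+71)/(276)
= 223/276 = 80.8%

80.8%


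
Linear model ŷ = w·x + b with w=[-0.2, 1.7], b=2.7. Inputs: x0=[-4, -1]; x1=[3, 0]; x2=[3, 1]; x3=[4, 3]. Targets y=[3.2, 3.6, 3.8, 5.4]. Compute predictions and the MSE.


ŷ0 = (-0.2)·(-4) + (1.7)·(-1) + 2.7 = 1.8
ŷ1 = (-0.2)·(3) + (1.7)·(0) + 2.7 = 2.1
ŷ2 = (-0.2)·(3) + (1.7)·(1) + 2.7 = 3.8
ŷ3 = (-0.2)·(4) + (1.7)·(3) + 2.7 = 7.0
errors² = [1.96, 2.25, 0.0, 2.56]
MSE = 6.7700/4 = 1.6925

1.6925


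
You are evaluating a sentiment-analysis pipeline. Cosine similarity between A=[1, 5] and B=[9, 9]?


A·B = 1·9 + 5·9 = 54
‖A‖ = √26 = 5.099, ‖B‖ = √162 = 12.7279
cos = 54/(√26·√162) = 54/√4212 = 0.8321

0.8321


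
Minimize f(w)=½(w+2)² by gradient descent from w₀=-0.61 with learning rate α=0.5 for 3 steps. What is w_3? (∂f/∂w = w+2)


step 1: grad = -0.61+2 = 1.39; w = -0.61 - 0.5·(1.39) = -1.305
step 2: grad = -1.305+2 = 0.695; w = -1.305 - 0.5·(0.695) = -1.6525
step 3: grad = -1.6525+2 = 0.3475; w = -1.6525 - 0.5·(0.3475) = -1.82625

-1.82625


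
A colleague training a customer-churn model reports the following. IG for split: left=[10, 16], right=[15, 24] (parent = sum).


Parent = [25, 40], H_parent = 0.9612
H_left = 0.9612 (n=26), H_right = 0.9612 (n=39)
H_children = (26/65)·0.9612 + (39/65)·0.9612 = 0.9612
IG = 0.9612 - 0.9612 = 0.0

0.0


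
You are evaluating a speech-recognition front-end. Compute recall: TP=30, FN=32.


Recall = TP/(TP+FN)
= 30/(30+32)
= 30/62 = 48.39%

48.39%


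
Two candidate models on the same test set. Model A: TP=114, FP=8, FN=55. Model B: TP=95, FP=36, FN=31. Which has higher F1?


Model A: P=114/122=0.9344, R=114/169=0.6746, F1=2PR/(P+R)=2TP/(2TP+FP+FN)=228/291=0.7835
Model B: P=95/131=0.7252, R=95/126=0.754, F1=2PR/(P+R)=2TP/(2TP+FP+FN)=190/257=0.7393
0.7835 > 0.7393 → Model A

Model A


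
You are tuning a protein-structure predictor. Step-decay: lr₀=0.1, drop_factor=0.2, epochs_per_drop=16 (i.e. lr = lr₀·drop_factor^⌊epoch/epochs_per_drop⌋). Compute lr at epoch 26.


n_drops = ⌊26/16⌋ = 1
lr = 0.1·0.2^1 = 0.1·0.2 = 0.02

0.02


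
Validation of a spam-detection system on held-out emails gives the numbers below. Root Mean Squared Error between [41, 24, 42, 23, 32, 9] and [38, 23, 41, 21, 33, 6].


MSE = 25/6 = 4.1667
RMSE = √(25/6) = 2.0412

2.0412


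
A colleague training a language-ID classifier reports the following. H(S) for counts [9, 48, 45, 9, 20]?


Probabilities: [9/131, 48/131, 45/131, 9/131, 20/131] ≈ [0.0687, 0.3664, 0.3435, 0.0687, 0.1527]
H = -((9/131)·log₂(9/131) + (48/131)·log₂(48/131) + (45/131)·log₂(45/131) + (9/131)·log₂(9/131) + (20/131)·log₂(20/131))
  = 2.0051 bits

2.0051 bits


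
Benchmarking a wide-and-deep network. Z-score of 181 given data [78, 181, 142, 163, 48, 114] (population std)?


μ = 121, σ = 46.6047
z = (181 - 121)/46.6047 = 1.2874

1.2874


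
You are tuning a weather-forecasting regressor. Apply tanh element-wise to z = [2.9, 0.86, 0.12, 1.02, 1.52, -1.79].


tanh(2.9) = 0.994
tanh(0.86) = 0.6963
tanh(0.12) = 0.1194
tanh(1.02) = 0.7699
tanh(1.52) = 0.9087
tanh(-1.79) = -0.9458
result = [0.994, 0.6963, 0.1194, 0.7699, 0.9087, -0.9458]

[0.994, 0.6963, 0.1194, 0.7699, 0.9087, -0.9458]


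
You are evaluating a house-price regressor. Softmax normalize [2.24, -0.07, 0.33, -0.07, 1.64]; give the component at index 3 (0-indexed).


Exponentials: e^2.24=9.3933, e^-0.07=0.9324, e^0.33=1.391, e^-0.07=0.9324, e^1.64=5.1552
Sum = 17.8043
Softmax = [0.5276, 0.0524, 0.0781, 0.0524, 0.2895]
p[3] = 0.9324/17.8043 = 0.0524

0.0524


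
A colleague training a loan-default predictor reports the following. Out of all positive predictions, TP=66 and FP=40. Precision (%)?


Precision = TP/(TP+FP)
= 66/(66+40)
= 66/106 = 62.26%

62.26%


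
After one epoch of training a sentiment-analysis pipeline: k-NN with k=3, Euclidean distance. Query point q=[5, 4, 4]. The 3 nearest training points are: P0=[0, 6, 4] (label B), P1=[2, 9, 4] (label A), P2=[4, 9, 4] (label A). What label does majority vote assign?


d(q,P0) = 5.3852  (label B)
d(q,P1) = 5.831  (label A)
d(q,P2) = 5.099  (label A)
Votes: A=2, B=1
Majority → A

A


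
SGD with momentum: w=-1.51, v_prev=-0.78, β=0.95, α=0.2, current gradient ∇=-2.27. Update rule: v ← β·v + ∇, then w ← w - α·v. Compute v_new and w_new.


v_new = 0.95·-0.78 - 2.27 = -0.741 - 2.27 = -3.011
w_new = -1.51 - 0.2·-3.011 = -1.51 + 0.6022 = -0.9078

v_new=-3.011, w_new=-0.9078
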